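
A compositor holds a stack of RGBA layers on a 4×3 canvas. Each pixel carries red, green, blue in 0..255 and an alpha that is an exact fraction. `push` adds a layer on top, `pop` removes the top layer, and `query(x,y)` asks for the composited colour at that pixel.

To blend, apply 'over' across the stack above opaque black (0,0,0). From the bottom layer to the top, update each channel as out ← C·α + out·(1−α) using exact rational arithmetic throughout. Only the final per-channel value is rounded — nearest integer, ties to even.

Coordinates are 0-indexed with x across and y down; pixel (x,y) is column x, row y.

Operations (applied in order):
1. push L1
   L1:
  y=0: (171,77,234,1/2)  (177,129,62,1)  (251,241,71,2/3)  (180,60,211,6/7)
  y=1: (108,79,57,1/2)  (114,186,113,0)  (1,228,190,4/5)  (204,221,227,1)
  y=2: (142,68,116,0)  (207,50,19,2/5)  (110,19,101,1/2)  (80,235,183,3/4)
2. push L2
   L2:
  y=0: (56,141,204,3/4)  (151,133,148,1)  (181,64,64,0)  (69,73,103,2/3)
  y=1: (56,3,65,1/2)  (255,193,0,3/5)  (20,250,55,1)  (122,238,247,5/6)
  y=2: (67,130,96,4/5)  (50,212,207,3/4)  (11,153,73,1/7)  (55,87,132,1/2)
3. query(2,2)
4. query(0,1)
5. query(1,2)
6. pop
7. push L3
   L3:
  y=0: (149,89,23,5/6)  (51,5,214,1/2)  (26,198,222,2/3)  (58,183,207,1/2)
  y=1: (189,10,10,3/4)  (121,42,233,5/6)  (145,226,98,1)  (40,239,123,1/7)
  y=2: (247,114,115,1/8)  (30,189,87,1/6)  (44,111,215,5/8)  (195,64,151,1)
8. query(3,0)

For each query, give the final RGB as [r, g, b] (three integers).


query (2,2) [L1,L2] — begin 0,0,0
L1 α=1/2: [55, 19/2, 101/2]
L2 α=1/7: [341/7, 30, 376/7]
= [49, 30, 54]

query (0,1) [L1,L2] — begin 0,0,0
after L1 α=1/2: [54, 79/2, 57/2]
after L2 α=1/2: [55, 85/4, 187/4]
→ [55, 21, 47]

at x=1,y=2 over L1,L2:
after L1 α=2/5: [414/5, 20, 38/5]
after L2 α=3/4: [291/5, 164, 3143/20]
= [58, 164, 157]

(3,0) stack=L1,L3; from [0,0,0]:
+L1 (α=6/7) → [1080/7, 360/7, 1266/7]
+L3 (α=1/2) → [743/7, 1641/14, 2715/14]
= [106, 117, 194]


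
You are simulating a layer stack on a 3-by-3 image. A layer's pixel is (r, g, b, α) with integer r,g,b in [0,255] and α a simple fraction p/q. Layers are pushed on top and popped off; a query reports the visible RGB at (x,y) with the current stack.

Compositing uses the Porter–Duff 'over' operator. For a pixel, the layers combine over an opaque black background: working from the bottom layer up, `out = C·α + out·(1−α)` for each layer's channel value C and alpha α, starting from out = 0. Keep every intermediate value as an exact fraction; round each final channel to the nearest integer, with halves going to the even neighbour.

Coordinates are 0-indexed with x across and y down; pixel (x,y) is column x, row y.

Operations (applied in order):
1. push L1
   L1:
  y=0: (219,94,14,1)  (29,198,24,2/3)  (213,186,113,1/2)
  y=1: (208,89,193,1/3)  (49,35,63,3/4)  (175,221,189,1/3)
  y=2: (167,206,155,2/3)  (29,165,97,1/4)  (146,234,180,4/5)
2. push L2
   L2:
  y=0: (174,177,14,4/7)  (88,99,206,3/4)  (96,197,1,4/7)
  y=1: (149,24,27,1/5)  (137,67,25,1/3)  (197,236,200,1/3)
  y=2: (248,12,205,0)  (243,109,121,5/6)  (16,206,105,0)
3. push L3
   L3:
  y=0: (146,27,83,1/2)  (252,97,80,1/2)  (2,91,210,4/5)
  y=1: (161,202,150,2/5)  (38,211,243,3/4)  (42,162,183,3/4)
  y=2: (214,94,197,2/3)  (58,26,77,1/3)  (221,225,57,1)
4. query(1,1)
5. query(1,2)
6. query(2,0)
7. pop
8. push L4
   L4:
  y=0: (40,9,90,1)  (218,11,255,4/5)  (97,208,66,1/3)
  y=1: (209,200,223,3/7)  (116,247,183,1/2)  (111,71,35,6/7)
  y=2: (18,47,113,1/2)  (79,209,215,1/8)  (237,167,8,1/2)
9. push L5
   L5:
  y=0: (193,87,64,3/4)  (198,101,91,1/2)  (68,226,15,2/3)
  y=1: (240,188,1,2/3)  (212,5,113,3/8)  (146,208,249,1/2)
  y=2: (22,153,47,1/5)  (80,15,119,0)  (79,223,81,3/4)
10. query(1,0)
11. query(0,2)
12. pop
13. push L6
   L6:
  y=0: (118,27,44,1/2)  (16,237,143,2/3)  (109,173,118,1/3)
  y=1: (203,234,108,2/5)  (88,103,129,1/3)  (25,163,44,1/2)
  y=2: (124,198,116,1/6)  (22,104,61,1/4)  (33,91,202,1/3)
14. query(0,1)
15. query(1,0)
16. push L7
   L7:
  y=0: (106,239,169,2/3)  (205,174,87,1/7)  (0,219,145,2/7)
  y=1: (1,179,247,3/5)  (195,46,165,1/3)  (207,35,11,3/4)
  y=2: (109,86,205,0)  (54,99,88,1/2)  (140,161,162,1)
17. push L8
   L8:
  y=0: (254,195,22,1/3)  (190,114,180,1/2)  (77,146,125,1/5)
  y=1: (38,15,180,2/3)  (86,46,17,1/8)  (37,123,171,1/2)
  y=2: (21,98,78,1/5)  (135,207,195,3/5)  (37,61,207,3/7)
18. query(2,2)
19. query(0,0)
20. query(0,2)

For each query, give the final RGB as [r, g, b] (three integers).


at x=1,y=1 over L1,L2,L3:
+L1 (α=3/4) → [147/4, 105/4, 189/4]
+L2 (α=1/3) → [421/6, 239/6, 239/6]
+L3 (α=3/4) → [1105/24, 4037/24, 4613/24]
rounded: [46, 168, 192]

(1,2) stack=L1,L2,L3; from [0,0,0]:
+L1 (α=1/4) → [29/4, 165/4, 97/4]
+L2 (α=5/6) → [4889/24, 2345/24, 839/8]
+L3 (α=1/3) → [5585/36, 2657/36, 1147/12]
= [155, 74, 96]

(2,0) stack=L1,L2,L3; from [0,0,0]:
L1 α=1/2: [213/2, 93, 113/2]
L2 α=4/7: [201/2, 1067/7, 347/14]
L3 α=4/5: [217/10, 723/7, 12107/70]
= [22, 103, 173]

at x=1,y=0 over L1,L2,L4,L5:
L1 α=2/3: [58/3, 132, 16]
L2 α=3/4: [425/6, 429/4, 317/2]
L4 α=4/5: [5657/30, 121/4, 2357/10]
L5 α=1/2: [11597/60, 525/8, 3267/20]
rounded: [193, 66, 163]

(0,2) stack=L1,L2,L4,L5; from [0,0,0]:
L1 α=2/3: [334/3, 412/3, 310/3]
L2 α=0: [334/3, 412/3, 310/3]
L4 α=1/2: [194/3, 553/6, 649/6]
L5 α=1/5: [842/15, 313/3, 1439/15]
rounded: [56, 104, 96]

(0,1) stack=L1,L2,L4,L6; from [0,0,0]:
after L1 α=1/3: [208/3, 89/3, 193/3]
after L2 α=1/5: [1279/15, 428/15, 853/15]
after L4 α=3/7: [14521/105, 10712/105, 1921/15]
after L6 α=2/5: [28731/175, 27092/175, 3001/25]
rounded: [164, 155, 120]

at x=1,y=0 over L1,L2,L4,L6:
L1 α=2/3: [58/3, 132, 16]
L2 α=3/4: [425/6, 429/4, 317/2]
L4 α=4/5: [5657/30, 121/4, 2357/10]
L6 α=2/3: [6617/90, 2017/12, 1739/10]
rounded: [74, 168, 174]

query (2,2) [L1,L2,L4,L6,L7,L8] — begin 0,0,0
after L1 α=4/5: [584/5, 936/5, 144]
after L2 α=0: [584/5, 936/5, 144]
after L4 α=1/2: [1769/10, 1771/10, 76]
after L6 α=1/3: [1934/15, 742/5, 118]
after L7 α=1: [140, 161, 162]
after L8 α=3/7: [671/7, 827/7, 1269/7]
→ [96, 118, 181]

at x=0,y=0 over L1,L2,L4,L6,L7,L8:
+L1 (α=1) → [219, 94, 14]
+L2 (α=4/7) → [1353/7, 990/7, 14]
+L4 (α=1) → [40, 9, 90]
+L6 (α=1/2) → [79, 18, 67]
+L7 (α=2/3) → [97, 496/3, 135]
+L8 (α=1/3) → [448/3, 1577/9, 292/3]
rounded: [149, 175, 97]

(0,2) stack=L1,L2,L4,L6,L7,L8; from [0,0,0]:
L1 α=2/3: [334/3, 412/3, 310/3]
L2 α=0: [334/3, 412/3, 310/3]
L4 α=1/2: [194/3, 553/6, 649/6]
L6 α=1/6: [671/9, 3953/36, 3941/36]
L7 α=0: [671/9, 3953/36, 3941/36]
L8 α=1/5: [2873/45, 967/9, 4643/45]
rounded: [64, 107, 103]


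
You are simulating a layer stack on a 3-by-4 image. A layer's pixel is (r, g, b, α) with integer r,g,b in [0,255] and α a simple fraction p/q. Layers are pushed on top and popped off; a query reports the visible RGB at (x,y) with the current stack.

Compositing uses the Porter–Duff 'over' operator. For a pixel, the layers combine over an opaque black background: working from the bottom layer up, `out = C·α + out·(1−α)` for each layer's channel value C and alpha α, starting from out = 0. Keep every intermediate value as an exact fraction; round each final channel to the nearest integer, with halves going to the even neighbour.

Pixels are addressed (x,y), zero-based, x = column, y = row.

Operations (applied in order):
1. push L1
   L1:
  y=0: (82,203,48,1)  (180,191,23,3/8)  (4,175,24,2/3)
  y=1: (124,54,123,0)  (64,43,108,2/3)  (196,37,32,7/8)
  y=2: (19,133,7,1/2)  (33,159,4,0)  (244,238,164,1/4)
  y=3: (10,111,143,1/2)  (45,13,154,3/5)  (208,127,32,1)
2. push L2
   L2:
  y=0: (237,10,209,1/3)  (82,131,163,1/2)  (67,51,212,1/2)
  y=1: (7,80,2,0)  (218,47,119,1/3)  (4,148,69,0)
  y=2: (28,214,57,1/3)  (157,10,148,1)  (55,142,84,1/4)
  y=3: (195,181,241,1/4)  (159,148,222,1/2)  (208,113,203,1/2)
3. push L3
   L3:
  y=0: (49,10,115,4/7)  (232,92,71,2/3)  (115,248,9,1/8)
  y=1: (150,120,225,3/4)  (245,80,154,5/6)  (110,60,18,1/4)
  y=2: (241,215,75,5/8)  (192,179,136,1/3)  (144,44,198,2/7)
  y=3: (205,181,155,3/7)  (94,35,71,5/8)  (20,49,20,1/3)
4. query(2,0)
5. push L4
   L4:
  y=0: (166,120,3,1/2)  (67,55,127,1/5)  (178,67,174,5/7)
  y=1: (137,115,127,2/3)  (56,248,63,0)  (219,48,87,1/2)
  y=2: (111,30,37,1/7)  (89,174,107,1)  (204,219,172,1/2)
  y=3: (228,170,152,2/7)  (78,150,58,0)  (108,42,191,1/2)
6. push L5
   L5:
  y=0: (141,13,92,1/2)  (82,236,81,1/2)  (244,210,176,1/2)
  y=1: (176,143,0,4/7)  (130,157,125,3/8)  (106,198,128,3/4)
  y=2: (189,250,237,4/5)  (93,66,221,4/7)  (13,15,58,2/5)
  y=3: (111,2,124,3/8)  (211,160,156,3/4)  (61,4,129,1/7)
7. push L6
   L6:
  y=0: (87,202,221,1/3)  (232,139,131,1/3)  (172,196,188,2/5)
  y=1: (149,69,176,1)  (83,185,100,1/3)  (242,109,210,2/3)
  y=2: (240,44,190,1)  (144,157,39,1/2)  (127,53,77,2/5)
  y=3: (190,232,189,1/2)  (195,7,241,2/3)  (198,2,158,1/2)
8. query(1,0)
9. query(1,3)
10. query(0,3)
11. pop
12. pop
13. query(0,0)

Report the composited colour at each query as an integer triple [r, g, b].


query (2,0) [L1,L2,L3] — begin 0,0,0
+L1 (α=2/3) → [8/3, 350/3, 16]
+L2 (α=1/2) → [209/6, 503/6, 114]
+L3 (α=1/8) → [2153/48, 5009/48, 807/8]
= [45, 104, 101]

at x=1,y=0 over L1,L2,L3,L4,L5,L6:
after L1 α=3/8: [135/2, 573/8, 69/8]
after L2 α=1/2: [299/4, 1621/16, 1373/16]
after L3 α=2/3: [2155/12, 4565/48, 1215/16]
after L4 α=1/5: [2356/15, 1045/12, 1723/20]
after L5 α=1/2: [1793/15, 3877/24, 3343/40]
after L6 α=1/3: [7066/45, 5545/36, 5963/60]
→ [157, 154, 99]

(1,3) stack=L1,L2,L3,L4,L5,L6; from [0,0,0]:
after L1 α=3/5: [27, 39/5, 462/5]
after L2 α=1/2: [93, 779/10, 786/5]
after L3 α=5/8: [749/8, 4087/80, 4133/40]
after L4 α=0: [749/8, 4087/80, 4133/40]
after L5 α=3/4: [5813/32, 42487/320, 22853/160]
after L6 α=2/3: [18293/96, 46967/960, 99973/480]
→ [191, 49, 208]

at x=0,y=3 over L1,L2,L3,L4,L5,L6:
after L1 α=1/2: [5, 111/2, 143/2]
after L2 α=1/4: [105/2, 695/8, 911/8]
after L3 α=3/7: [825/7, 1781/14, 263/2]
after L4 α=2/7: [7317/49, 13665/98, 1923/14]
after L5 α=3/8: [26451/196, 68913/784, 14823/112]
after L6 α=1/2: [63691/392, 250801/1568, 35991/224]
→ [162, 160, 161]

at x=0,y=0 over L1,L2,L3,L4:
after L1 α=1: [82, 203, 48]
after L2 α=1/3: [401/3, 416/3, 305/3]
after L3 α=4/7: [597/7, 456/7, 765/7]
after L4 α=1/2: [1759/14, 648/7, 393/7]
→ [126, 93, 56]


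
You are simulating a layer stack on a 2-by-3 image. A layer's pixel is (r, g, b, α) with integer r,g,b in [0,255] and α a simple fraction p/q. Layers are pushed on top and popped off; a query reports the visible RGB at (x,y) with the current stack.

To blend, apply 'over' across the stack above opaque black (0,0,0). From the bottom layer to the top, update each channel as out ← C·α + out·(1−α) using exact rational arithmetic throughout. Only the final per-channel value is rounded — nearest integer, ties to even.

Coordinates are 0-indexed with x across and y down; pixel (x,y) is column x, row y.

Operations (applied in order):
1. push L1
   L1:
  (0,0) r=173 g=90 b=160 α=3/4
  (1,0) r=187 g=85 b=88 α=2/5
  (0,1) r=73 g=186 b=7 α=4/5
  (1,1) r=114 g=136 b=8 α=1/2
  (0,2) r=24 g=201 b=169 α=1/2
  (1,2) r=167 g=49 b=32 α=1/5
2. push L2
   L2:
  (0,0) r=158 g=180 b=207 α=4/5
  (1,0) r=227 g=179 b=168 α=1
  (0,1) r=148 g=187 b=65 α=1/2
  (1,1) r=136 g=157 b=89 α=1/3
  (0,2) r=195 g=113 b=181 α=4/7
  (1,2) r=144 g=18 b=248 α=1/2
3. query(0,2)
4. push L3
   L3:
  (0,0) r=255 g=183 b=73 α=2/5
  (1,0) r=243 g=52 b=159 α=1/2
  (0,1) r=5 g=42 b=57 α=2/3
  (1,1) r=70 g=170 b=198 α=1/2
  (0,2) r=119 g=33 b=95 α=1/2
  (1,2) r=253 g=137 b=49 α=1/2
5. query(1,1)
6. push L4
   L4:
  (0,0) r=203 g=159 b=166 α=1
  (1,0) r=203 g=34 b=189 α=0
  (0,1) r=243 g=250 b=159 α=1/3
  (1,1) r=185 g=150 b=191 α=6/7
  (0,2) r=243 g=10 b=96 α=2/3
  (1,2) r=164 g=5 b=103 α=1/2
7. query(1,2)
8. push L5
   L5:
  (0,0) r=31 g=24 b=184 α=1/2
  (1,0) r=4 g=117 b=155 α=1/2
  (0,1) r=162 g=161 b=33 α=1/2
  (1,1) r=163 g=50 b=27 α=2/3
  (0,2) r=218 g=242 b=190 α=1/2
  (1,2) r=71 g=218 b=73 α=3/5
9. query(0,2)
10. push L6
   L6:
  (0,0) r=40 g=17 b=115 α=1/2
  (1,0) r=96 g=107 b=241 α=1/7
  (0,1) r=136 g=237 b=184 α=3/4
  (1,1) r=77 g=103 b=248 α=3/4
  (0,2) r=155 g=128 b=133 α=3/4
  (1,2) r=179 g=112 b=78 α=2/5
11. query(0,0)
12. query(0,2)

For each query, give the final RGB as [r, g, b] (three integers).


(0,2) stack=L1,L2; from [0,0,0]:
L1 α=1/2: [12, 201/2, 169/2]
L2 α=4/7: [816/7, 1507/14, 1955/14]
rounded: [117, 108, 140]

query (1,1) [L1,L2,L3] — begin 0,0,0
+L1 (α=1/2) → [57, 68, 4]
+L2 (α=1/3) → [250/3, 293/3, 97/3]
+L3 (α=1/2) → [230/3, 803/6, 691/6]
→ [77, 134, 115]

(1,2) stack=L1,L2,L3,L4; from [0,0,0]:
after L1 α=1/5: [167/5, 49/5, 32/5]
after L2 α=1/2: [887/10, 139/10, 636/5]
after L3 α=1/2: [3417/20, 1509/20, 881/10]
after L4 α=1/2: [6697/40, 1609/40, 1911/20]
→ [167, 40, 96]

at x=0,y=2 over L1,L2,L3,L4,L5:
+L1 (α=1/2) → [12, 201/2, 169/2]
+L2 (α=4/7) → [816/7, 1507/14, 1955/14]
+L3 (α=1/2) → [1649/14, 1969/28, 3285/28]
+L4 (α=2/3) → [8453/42, 843/28, 2887/28]
+L5 (α=1/2) → [17609/84, 7619/56, 8207/56]
= [210, 136, 147]

at x=0,y=0 over L1,L2,L3,L4,L5,L6:
L1 α=3/4: [519/4, 135/2, 120]
L2 α=4/5: [3047/20, 315/2, 948/5]
L3 α=2/5: [19341/100, 1677/10, 3574/25]
L4 α=1: [203, 159, 166]
L5 α=1/2: [117, 183/2, 175]
L6 α=1/2: [157/2, 217/4, 145]
→ [78, 54, 145]

query (0,2) [L1,L2,L3,L4,L5,L6] — begin 0,0,0
+L1 (α=1/2) → [12, 201/2, 169/2]
+L2 (α=4/7) → [816/7, 1507/14, 1955/14]
+L3 (α=1/2) → [1649/14, 1969/28, 3285/28]
+L4 (α=2/3) → [8453/42, 843/28, 2887/28]
+L5 (α=1/2) → [17609/84, 7619/56, 8207/56]
+L6 (α=3/4) → [56669/336, 29123/224, 30551/224]
= [169, 130, 136]


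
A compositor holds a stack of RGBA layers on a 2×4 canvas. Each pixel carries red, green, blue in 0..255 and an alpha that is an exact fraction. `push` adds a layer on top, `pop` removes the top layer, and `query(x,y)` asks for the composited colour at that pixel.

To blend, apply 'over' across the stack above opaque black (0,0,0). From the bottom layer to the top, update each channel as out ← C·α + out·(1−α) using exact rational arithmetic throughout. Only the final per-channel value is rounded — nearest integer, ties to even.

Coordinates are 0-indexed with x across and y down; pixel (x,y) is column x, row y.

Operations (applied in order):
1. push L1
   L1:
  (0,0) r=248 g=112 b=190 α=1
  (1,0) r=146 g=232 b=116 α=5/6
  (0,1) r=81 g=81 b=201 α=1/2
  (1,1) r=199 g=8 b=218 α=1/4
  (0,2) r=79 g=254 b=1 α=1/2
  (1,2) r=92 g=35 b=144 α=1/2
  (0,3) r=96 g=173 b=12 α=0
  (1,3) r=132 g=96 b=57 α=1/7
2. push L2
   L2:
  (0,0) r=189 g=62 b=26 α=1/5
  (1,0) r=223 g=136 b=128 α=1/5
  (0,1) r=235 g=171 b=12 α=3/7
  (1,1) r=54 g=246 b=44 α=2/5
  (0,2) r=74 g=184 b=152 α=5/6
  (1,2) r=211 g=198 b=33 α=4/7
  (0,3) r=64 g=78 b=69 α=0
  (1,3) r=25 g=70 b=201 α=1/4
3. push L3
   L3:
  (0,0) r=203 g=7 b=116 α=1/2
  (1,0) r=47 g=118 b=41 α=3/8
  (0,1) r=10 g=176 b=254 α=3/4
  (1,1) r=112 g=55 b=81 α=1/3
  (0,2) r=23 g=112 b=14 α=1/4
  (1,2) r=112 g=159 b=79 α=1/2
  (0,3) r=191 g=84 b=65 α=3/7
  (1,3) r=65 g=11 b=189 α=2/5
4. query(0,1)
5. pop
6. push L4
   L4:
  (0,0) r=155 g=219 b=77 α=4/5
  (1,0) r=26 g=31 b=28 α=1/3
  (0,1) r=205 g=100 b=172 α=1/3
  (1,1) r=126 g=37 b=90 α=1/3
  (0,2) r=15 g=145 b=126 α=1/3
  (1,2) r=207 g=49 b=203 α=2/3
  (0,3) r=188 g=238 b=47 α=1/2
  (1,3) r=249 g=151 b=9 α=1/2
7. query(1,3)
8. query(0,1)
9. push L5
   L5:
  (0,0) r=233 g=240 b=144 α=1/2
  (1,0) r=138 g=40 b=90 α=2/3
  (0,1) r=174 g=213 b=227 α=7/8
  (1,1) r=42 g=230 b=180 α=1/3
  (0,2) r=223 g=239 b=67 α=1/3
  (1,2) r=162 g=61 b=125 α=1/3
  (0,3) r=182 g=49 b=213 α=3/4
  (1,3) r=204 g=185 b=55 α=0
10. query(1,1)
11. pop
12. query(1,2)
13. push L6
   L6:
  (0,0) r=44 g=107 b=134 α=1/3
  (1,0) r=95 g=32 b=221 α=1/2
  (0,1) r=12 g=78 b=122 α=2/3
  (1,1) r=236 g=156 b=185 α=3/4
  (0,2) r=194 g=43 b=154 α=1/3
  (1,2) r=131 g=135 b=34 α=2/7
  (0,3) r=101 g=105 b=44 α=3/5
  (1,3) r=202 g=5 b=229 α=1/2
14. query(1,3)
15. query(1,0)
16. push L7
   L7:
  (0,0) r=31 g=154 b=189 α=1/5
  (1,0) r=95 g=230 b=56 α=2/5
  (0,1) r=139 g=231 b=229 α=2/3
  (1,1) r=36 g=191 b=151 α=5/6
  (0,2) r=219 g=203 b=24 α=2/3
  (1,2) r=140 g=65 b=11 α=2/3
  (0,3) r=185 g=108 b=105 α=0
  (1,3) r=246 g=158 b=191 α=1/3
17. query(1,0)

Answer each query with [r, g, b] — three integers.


at x=0,y=1 over L1,L2,L3:
+L1 (α=1/2) → [81/2, 81/2, 201/2]
+L2 (α=3/7) → [867/7, 675/7, 438/7]
+L3 (α=3/4) → [1077/28, 4371/28, 1443/7]
= [38, 156, 206]

(1,3) stack=L1,L2,L4; from [0,0,0]:
after L1 α=1/7: [132/7, 96/7, 57/7]
after L2 α=1/4: [571/28, 389/14, 789/14]
after L4 α=1/2: [7543/56, 2503/28, 915/28]
= [135, 89, 33]

query (0,1) [L1,L2,L4] — begin 0,0,0
L1 α=1/2: [81/2, 81/2, 201/2]
L2 α=3/7: [867/7, 675/7, 438/7]
L4 α=1/3: [3169/21, 2050/21, 2080/21]
= [151, 98, 99]

(1,1) stack=L1,L2,L4,L5; from [0,0,0]:
L1 α=1/4: [199/4, 2, 109/2]
L2 α=2/5: [1029/20, 498/5, 503/10]
L4 α=1/3: [763/10, 1181/15, 953/15]
L5 α=1/3: [973/15, 5812/45, 4606/45]
rounded: [65, 129, 102]

query (1,2) [L1,L2,L4] — begin 0,0,0
+L1 (α=1/2) → [46, 35/2, 72]
+L2 (α=4/7) → [982/7, 1689/14, 348/7]
+L4 (α=2/3) → [3880/21, 3061/42, 3190/21]
= [185, 73, 152]

at x=1,y=3 over L1,L2,L4,L6:
+L1 (α=1/7) → [132/7, 96/7, 57/7]
+L2 (α=1/4) → [571/28, 389/14, 789/14]
+L4 (α=1/2) → [7543/56, 2503/28, 915/28]
+L6 (α=1/2) → [18855/112, 2643/56, 7327/56]
= [168, 47, 131]

query (1,0) [L1,L2,L4,L6] — begin 0,0,0
+L1 (α=5/6) → [365/3, 580/3, 290/3]
+L2 (α=1/5) → [2129/15, 2728/15, 1544/15]
+L4 (α=1/3) → [4648/45, 5921/45, 3508/45]
+L6 (α=1/2) → [8923/90, 7361/90, 13453/90]
= [99, 82, 149]

query (1,0) [L1,L2,L4,L6,L7] — begin 0,0,0
+L1 (α=5/6) → [365/3, 580/3, 290/3]
+L2 (α=1/5) → [2129/15, 2728/15, 1544/15]
+L4 (α=1/3) → [4648/45, 5921/45, 3508/45]
+L6 (α=1/2) → [8923/90, 7361/90, 13453/90]
+L7 (α=2/5) → [14623/150, 21161/150, 16813/150]
→ [97, 141, 112]


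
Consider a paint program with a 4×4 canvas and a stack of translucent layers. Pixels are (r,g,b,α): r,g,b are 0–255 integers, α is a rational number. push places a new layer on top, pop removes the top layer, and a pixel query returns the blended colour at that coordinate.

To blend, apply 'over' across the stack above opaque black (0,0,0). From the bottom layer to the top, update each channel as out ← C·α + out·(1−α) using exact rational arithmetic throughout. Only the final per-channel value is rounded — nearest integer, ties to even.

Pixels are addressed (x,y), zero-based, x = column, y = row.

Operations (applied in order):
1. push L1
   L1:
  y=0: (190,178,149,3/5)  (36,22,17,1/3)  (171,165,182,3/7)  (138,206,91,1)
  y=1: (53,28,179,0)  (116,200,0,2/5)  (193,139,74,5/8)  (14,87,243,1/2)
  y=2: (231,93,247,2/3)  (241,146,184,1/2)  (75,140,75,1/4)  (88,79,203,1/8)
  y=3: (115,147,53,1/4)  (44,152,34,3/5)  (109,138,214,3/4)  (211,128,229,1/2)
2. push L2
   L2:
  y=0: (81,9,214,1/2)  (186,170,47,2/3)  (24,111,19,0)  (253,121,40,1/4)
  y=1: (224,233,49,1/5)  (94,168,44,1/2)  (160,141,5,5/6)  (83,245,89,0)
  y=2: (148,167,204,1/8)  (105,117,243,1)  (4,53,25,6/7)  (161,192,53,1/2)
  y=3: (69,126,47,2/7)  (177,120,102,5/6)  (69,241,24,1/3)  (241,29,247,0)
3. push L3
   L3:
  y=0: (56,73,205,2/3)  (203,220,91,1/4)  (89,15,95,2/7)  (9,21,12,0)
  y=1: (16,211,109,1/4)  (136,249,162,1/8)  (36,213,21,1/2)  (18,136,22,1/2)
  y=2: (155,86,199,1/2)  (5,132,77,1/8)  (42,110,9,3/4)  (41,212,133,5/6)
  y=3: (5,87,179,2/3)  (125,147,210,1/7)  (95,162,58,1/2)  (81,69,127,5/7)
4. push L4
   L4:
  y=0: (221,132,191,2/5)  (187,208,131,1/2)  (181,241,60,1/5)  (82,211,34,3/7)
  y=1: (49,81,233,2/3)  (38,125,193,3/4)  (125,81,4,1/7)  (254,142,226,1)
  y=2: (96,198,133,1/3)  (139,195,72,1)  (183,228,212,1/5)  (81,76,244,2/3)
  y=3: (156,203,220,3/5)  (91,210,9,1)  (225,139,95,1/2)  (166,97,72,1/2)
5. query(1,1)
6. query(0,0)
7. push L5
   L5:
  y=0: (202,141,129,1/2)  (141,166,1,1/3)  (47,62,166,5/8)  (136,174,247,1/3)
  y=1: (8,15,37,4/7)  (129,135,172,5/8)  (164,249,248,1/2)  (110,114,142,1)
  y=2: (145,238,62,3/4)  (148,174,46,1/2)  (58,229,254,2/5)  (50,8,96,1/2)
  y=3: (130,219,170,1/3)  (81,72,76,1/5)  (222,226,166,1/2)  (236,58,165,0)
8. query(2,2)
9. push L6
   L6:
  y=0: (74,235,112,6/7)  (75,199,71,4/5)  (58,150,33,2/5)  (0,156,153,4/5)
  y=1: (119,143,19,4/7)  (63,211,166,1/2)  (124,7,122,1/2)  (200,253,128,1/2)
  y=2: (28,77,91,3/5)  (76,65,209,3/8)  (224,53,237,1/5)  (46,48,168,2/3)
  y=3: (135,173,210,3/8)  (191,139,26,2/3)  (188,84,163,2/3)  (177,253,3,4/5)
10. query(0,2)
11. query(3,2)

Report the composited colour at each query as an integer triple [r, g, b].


at x=1,y=1 over L1,L2,L3,L4:
L1 α=2/5: [232/5, 80, 0]
L2 α=1/2: [351/5, 124, 22]
L3 α=1/8: [3137/40, 1117/8, 79/2]
L4 α=3/4: [7697/160, 4117/32, 1237/8]
= [48, 129, 155]

at x=0,y=0 over L1,L2,L3,L4:
after L1 α=3/5: [114, 534/5, 447/5]
after L2 α=1/2: [195/2, 579/10, 1517/10]
after L3 α=2/3: [419/6, 2039/30, 5617/30]
after L4 α=2/5: [1303/10, 4679/50, 9437/50]
→ [130, 94, 189]

(2,2) stack=L1,L2,L3,L4,L5; from [0,0,0]:
+L1 (α=1/4) → [75/4, 35, 75/4]
+L2 (α=6/7) → [171/28, 353/7, 675/28]
+L3 (α=3/4) → [3699/112, 2663/28, 1431/112]
+L4 (α=1/5) → [8823/140, 4259/35, 7367/140]
+L5 (α=2/5) → [42709/700, 28807/175, 93221/700]
rounded: [61, 165, 133]

at x=0,y=2 over L1,L2,L3,L4,L5,L6:
after L1 α=2/3: [154, 62, 494/3]
after L2 α=1/8: [613/4, 601/8, 2035/12]
after L3 α=1/2: [1233/8, 1289/16, 4423/24]
after L4 α=1/3: [539/4, 2873/24, 6019/36]
after L5 α=3/4: [2279/16, 20009/96, 12715/144]
after L6 α=3/5: [2951/40, 31097/240, 32371/360]
= [74, 130, 90]

at x=3,y=2 over L1,L2,L3,L4,L5,L6:
+L1 (α=1/8) → [11, 79/8, 203/8]
+L2 (α=1/2) → [86, 1615/16, 627/16]
+L3 (α=5/6) → [97/2, 18575/96, 11267/96]
+L4 (α=2/3) → [421/6, 33167/288, 58115/288]
+L5 (α=1/2) → [721/12, 35471/576, 85763/576]
+L6 (α=2/3) → [1825/36, 90767/1728, 279299/1728]
= [51, 53, 162]


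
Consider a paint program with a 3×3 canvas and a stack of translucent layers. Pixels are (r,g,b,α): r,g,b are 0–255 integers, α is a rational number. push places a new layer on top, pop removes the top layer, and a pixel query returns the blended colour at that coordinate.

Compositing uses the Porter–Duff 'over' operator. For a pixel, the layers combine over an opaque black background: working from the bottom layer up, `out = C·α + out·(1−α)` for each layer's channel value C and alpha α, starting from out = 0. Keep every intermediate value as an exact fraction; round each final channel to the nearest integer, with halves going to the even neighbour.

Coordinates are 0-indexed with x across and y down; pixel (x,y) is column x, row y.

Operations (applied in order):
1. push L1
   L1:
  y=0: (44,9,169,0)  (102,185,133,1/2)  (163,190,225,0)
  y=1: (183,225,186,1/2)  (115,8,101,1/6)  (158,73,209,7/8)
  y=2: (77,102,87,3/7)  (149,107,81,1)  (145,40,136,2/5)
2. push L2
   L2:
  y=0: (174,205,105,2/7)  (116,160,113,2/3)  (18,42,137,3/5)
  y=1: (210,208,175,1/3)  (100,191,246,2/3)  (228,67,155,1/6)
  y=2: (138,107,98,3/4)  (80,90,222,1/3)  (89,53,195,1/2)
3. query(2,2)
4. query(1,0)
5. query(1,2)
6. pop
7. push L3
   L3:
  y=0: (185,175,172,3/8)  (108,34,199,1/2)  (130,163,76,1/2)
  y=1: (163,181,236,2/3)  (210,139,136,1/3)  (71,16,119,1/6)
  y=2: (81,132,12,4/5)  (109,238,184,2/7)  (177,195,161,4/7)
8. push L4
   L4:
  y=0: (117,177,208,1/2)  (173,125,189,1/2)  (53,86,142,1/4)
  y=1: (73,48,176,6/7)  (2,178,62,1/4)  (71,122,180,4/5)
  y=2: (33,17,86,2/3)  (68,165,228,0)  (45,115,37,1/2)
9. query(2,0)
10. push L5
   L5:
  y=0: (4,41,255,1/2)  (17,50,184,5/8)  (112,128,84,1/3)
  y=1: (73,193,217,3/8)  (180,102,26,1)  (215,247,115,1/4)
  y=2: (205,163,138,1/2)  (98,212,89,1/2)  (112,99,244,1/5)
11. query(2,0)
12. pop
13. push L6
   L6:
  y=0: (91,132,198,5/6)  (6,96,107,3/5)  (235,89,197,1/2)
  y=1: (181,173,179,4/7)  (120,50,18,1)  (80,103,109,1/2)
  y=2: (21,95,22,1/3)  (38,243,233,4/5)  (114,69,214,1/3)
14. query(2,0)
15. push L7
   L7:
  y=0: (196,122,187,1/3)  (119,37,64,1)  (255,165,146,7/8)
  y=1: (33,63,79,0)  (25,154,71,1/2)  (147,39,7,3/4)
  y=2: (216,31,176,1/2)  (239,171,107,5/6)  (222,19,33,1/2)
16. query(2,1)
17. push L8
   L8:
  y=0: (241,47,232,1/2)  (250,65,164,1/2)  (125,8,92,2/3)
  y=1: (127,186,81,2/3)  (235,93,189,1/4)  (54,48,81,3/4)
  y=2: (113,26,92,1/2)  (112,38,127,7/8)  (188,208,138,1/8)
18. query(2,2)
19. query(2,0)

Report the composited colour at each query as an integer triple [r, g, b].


(2,2) stack=L1,L2; from [0,0,0]:
+L1 (α=2/5) → [58, 16, 272/5]
+L2 (α=1/2) → [147/2, 69/2, 1247/10]
= [74, 34, 125]

query (1,0) [L1,L2] — begin 0,0,0
+L1 (α=1/2) → [51, 185/2, 133/2]
+L2 (α=2/3) → [283/3, 275/2, 195/2]
→ [94, 138, 98]

at x=1,y=2 over L1,L2:
after L1 α=1: [149, 107, 81]
after L2 α=1/3: [126, 304/3, 128]
rounded: [126, 101, 128]

(2,0) stack=L1,L3,L4; from [0,0,0]:
+L1 (α=0) → [0, 0, 0]
+L3 (α=1/2) → [65, 163/2, 38]
+L4 (α=1/4) → [62, 661/8, 64]
rounded: [62, 83, 64]

(2,0) stack=L1,L3,L4,L5; from [0,0,0]:
L1 α=0: [0, 0, 0]
L3 α=1/2: [65, 163/2, 38]
L4 α=1/4: [62, 661/8, 64]
L5 α=1/3: [236/3, 391/4, 212/3]
= [79, 98, 71]

(2,0) stack=L1,L3,L4,L6; from [0,0,0]:
L1 α=0: [0, 0, 0]
L3 α=1/2: [65, 163/2, 38]
L4 α=1/4: [62, 661/8, 64]
L6 α=1/2: [297/2, 1373/16, 261/2]
→ [148, 86, 130]

query (2,1) [L1,L3,L4,L6,L7] — begin 0,0,0
L1 α=7/8: [553/4, 511/8, 1463/8]
L3 α=1/6: [3049/24, 2683/48, 8267/48]
L4 α=4/5: [1973/24, 26107/240, 42827/240]
L6 α=1/2: [3893/48, 50827/480, 68987/480]
L7 α=3/4: [25061/192, 106987/1920, 79067/1920]
→ [131, 56, 41]

(2,2) stack=L1,L3,L4,L6,L7,L8; from [0,0,0]:
after L1 α=2/5: [58, 16, 272/5]
after L3 α=4/7: [126, 828/7, 4036/35]
after L4 α=1/2: [171/2, 1633/14, 5331/70]
after L6 α=1/3: [95, 2116/21, 12821/105]
after L7 α=1/2: [317/2, 2515/42, 8143/105]
after L8 α=1/8: [2595/16, 3763/48, 10213/120]
rounded: [162, 78, 85]

at x=2,y=0 over L1,L3,L4,L6,L7,L8:
after L1 α=0: [0, 0, 0]
after L3 α=1/2: [65, 163/2, 38]
after L4 α=1/4: [62, 661/8, 64]
after L6 α=1/2: [297/2, 1373/16, 261/2]
after L7 α=7/8: [3867/16, 19853/128, 2305/16]
after L8 α=2/3: [7867/48, 21901/384, 5249/48]
= [164, 57, 109]


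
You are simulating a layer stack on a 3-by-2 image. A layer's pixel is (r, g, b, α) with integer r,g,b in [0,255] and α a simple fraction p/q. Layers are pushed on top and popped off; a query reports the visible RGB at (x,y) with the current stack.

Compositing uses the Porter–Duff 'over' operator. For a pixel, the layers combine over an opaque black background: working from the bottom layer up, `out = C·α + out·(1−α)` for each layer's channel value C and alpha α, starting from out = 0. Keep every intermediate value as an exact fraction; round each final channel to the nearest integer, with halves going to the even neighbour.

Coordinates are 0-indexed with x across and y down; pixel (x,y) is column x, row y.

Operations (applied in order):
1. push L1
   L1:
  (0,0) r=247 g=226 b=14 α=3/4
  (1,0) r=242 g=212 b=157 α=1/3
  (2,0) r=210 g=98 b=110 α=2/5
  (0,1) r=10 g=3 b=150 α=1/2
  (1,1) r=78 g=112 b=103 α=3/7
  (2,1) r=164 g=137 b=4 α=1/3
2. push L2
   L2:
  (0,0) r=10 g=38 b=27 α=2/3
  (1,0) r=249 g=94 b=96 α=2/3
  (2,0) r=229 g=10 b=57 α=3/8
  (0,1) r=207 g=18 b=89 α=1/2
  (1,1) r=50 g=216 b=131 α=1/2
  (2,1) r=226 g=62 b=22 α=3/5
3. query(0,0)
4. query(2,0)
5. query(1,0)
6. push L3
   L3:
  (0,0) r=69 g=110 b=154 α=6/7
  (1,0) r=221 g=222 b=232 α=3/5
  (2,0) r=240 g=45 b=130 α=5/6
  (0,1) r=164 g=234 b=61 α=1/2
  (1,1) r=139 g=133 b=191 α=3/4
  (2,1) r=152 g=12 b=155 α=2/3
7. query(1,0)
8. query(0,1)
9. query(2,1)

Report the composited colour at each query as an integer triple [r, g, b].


query (0,0) [L1,L2] — begin 0,0,0
L1 α=3/4: [741/4, 339/2, 21/2]
L2 α=2/3: [821/12, 491/6, 43/2]
→ [68, 82, 22]

query (2,0) [L1,L2] — begin 0,0,0
after L1 α=2/5: [84, 196/5, 44]
after L2 α=3/8: [1107/8, 113/4, 391/8]
→ [138, 28, 49]

at x=1,y=0 over L1,L2:
+L1 (α=1/3) → [242/3, 212/3, 157/3]
+L2 (α=2/3) → [1736/9, 776/9, 733/9]
→ [193, 86, 81]

at x=1,y=0 over L1,L2,L3:
L1 α=1/3: [242/3, 212/3, 157/3]
L2 α=2/3: [1736/9, 776/9, 733/9]
L3 α=3/5: [9439/45, 7546/45, 1546/9]
→ [210, 168, 172]

(0,1) stack=L1,L2,L3; from [0,0,0]:
L1 α=1/2: [5, 3/2, 75]
L2 α=1/2: [106, 39/4, 82]
L3 α=1/2: [135, 975/8, 143/2]
= [135, 122, 72]

(2,1) stack=L1,L2,L3; from [0,0,0]:
after L1 α=1/3: [164/3, 137/3, 4/3]
after L2 α=3/5: [2362/15, 832/15, 206/15]
after L3 α=2/3: [6922/45, 1192/45, 4856/45]
→ [154, 26, 108]


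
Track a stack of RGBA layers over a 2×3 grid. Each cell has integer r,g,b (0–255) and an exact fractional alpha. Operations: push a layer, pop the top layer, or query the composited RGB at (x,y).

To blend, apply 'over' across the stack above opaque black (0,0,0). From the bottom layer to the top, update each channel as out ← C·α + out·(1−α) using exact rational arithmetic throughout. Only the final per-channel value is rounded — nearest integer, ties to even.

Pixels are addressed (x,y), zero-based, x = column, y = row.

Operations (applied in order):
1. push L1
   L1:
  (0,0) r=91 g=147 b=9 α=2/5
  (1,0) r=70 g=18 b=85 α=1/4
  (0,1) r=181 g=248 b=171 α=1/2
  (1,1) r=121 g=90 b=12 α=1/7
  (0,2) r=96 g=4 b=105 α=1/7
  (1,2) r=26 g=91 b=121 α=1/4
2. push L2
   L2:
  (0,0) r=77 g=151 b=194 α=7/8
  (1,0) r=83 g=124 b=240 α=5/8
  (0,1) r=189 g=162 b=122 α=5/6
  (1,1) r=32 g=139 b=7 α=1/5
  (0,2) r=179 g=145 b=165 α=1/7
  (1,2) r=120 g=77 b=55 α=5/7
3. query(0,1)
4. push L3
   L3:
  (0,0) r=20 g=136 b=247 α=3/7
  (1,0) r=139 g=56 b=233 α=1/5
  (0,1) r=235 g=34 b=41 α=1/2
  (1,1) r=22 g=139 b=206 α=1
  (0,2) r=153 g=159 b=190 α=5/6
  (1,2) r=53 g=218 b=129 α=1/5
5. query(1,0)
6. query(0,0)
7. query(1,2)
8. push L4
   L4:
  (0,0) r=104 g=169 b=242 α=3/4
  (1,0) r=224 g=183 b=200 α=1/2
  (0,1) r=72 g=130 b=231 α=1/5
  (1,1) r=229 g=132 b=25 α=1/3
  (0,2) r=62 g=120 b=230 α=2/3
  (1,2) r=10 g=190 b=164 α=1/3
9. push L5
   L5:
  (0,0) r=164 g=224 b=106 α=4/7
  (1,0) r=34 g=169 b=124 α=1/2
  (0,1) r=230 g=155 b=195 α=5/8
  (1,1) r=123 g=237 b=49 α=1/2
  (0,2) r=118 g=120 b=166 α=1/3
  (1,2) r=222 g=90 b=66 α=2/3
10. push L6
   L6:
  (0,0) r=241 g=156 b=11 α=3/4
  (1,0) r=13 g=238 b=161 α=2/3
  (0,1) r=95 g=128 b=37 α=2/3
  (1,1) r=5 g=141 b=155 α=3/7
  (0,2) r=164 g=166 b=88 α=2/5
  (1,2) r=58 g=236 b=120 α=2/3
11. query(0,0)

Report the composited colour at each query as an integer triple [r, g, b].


query (0,1) [L1,L2] — begin 0,0,0
+L1 (α=1/2) → [181/2, 124, 171/2]
+L2 (α=5/6) → [2071/12, 467/3, 1391/12]
= [173, 156, 116]

(1,0) stack=L1,L2,L3; from [0,0,0]:
after L1 α=1/4: [35/2, 9/2, 85/4]
after L2 α=5/8: [935/16, 1267/16, 5055/32]
after L3 α=1/5: [1491/20, 1491/20, 6919/40]
rounded: [75, 75, 173]

at x=0,y=0 over L1,L2,L3:
+L1 (α=2/5) → [182/5, 294/5, 18/5]
+L2 (α=7/8) → [2877/40, 5579/40, 851/5]
+L3 (α=3/7) → [3477/70, 9659/70, 7109/35]
= [50, 138, 203]

query (1,2) [L1,L2,L3] — begin 0,0,0
after L1 α=1/4: [13/2, 91/4, 121/4]
after L2 α=5/7: [613/7, 123/2, 671/14]
after L3 α=1/5: [2823/35, 464/5, 449/7]
= [81, 93, 64]

(0,0) stack=L1,L2,L3,L4,L5,L6; from [0,0,0]:
L1 α=2/5: [182/5, 294/5, 18/5]
L2 α=7/8: [2877/40, 5579/40, 851/5]
L3 α=3/7: [3477/70, 9659/70, 7109/35]
L4 α=3/4: [25317/280, 45149/280, 32519/140]
L5 α=4/7: [259631/1960, 386327/1960, 156917/980]
L6 α=3/4: [1676711/7840, 1303607/7840, 189257/3920]
rounded: [214, 166, 48]


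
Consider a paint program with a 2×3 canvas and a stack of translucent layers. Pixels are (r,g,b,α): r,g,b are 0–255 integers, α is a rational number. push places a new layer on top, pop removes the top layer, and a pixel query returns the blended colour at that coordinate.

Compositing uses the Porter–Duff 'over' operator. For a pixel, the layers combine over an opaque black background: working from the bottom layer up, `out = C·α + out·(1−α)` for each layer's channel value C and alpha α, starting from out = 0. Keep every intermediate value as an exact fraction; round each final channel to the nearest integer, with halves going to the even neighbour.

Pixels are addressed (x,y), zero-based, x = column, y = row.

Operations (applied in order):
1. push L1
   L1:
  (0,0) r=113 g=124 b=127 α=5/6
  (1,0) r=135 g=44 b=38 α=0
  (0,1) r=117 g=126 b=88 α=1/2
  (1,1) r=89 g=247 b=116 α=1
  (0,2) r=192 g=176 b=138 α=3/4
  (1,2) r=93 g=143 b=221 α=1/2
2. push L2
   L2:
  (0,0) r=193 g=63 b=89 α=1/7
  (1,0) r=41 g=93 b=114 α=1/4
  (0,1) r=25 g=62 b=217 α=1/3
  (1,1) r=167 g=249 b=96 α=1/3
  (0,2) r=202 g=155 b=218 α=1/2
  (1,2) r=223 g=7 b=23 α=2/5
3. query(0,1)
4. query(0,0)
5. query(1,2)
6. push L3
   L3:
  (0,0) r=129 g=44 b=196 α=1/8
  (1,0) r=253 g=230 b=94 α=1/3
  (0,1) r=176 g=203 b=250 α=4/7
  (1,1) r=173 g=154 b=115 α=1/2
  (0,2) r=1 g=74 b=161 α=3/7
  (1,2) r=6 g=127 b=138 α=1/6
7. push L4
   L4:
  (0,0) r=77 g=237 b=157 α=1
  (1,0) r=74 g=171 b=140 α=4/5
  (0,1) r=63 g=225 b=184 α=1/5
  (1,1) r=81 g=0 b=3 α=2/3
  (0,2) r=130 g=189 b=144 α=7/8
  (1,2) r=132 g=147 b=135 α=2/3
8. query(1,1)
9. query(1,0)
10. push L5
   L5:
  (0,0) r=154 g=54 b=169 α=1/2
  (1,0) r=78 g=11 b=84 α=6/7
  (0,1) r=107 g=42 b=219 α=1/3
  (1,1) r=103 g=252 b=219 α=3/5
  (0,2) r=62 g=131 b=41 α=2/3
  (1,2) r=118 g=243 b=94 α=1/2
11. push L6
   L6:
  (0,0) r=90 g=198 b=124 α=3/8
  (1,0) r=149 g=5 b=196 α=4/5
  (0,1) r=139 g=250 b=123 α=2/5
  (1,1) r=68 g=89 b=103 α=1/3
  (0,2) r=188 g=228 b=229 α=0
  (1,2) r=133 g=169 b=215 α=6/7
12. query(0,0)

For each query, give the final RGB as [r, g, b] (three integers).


at x=0,y=1 over L1,L2:
after L1 α=1/2: [117/2, 63, 44]
after L2 α=1/3: [142/3, 188/3, 305/3]
= [47, 63, 102]

at x=0,y=0 over L1,L2:
after L1 α=5/6: [565/6, 310/3, 635/6]
after L2 α=1/7: [758/7, 683/7, 724/7]
→ [108, 98, 103]

query (1,2) [L1,L2] — begin 0,0,0
+L1 (α=1/2) → [93/2, 143/2, 221/2]
+L2 (α=2/5) → [1171/10, 457/10, 151/2]
= [117, 46, 76]

(1,1) stack=L1,L2,L3,L4; from [0,0,0]:
after L1 α=1: [89, 247, 116]
after L2 α=1/3: [115, 743/3, 328/3]
after L3 α=1/2: [144, 1205/6, 673/6]
after L4 α=2/3: [102, 1205/18, 709/18]
= [102, 67, 39]

at x=1,y=0 over L1,L2,L3,L4:
L1 α=0: [0, 0, 0]
L2 α=1/4: [41/4, 93/4, 57/2]
L3 α=1/3: [547/6, 553/6, 151/3]
L4 α=4/5: [2323/30, 4657/30, 1831/15]
= [77, 155, 122]

query (0,0) [L1,L2,L3,L4,L5,L6] — begin 0,0,0
+L1 (α=5/6) → [565/6, 310/3, 635/6]
+L2 (α=1/7) → [758/7, 683/7, 724/7]
+L3 (α=1/8) → [887/8, 727/8, 115]
+L4 (α=1) → [77, 237, 157]
+L5 (α=1/2) → [231/2, 291/2, 163]
+L6 (α=3/8) → [1695/16, 2643/16, 1187/8]
→ [106, 165, 148]


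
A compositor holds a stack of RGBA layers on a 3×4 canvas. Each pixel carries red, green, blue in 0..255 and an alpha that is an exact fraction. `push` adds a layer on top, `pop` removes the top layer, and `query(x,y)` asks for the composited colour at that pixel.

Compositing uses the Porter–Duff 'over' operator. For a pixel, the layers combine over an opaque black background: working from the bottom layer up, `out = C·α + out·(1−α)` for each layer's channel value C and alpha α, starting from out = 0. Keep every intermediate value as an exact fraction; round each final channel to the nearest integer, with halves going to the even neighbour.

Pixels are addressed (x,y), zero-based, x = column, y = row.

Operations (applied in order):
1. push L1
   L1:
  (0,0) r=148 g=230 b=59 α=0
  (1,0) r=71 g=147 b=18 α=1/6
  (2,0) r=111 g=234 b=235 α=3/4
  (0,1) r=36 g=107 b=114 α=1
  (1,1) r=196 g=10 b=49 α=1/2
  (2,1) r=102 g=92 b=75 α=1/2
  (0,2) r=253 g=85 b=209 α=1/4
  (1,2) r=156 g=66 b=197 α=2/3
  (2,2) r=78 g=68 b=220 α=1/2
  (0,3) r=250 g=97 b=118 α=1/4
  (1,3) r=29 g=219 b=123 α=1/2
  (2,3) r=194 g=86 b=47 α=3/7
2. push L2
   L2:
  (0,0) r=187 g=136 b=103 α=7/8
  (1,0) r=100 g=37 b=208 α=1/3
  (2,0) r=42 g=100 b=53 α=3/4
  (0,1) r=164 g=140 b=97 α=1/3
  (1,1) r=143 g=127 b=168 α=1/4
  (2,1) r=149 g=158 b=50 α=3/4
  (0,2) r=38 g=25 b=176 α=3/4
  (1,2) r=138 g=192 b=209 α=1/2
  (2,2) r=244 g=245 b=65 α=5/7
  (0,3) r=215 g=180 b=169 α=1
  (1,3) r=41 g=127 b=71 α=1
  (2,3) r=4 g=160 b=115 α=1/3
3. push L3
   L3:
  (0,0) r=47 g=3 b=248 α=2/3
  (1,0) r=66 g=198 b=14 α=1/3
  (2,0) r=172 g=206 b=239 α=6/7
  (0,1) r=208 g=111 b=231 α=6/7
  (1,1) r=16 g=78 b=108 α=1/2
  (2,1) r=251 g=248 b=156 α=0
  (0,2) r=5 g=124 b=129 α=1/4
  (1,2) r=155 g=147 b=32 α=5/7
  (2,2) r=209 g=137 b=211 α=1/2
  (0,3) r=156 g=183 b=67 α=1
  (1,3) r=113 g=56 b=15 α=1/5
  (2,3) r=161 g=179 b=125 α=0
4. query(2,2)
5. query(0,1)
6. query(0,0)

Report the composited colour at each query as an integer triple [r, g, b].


at x=2,y=2 over L1,L2,L3:
L1 α=1/2: [39, 34, 110]
L2 α=5/7: [1298/7, 1293/7, 545/7]
L3 α=1/2: [2761/14, 1126/7, 1011/7]
→ [197, 161, 144]

query (0,1) [L1,L2,L3] — begin 0,0,0
L1 α=1: [36, 107, 114]
L2 α=1/3: [236/3, 118, 325/3]
L3 α=6/7: [3980/21, 112, 4483/21]
= [190, 112, 213]

(0,0) stack=L1,L2,L3; from [0,0,0]:
after L1 α=0: [0, 0, 0]
after L2 α=7/8: [1309/8, 119, 721/8]
after L3 α=2/3: [687/8, 125/3, 1563/8]
= [86, 42, 195]


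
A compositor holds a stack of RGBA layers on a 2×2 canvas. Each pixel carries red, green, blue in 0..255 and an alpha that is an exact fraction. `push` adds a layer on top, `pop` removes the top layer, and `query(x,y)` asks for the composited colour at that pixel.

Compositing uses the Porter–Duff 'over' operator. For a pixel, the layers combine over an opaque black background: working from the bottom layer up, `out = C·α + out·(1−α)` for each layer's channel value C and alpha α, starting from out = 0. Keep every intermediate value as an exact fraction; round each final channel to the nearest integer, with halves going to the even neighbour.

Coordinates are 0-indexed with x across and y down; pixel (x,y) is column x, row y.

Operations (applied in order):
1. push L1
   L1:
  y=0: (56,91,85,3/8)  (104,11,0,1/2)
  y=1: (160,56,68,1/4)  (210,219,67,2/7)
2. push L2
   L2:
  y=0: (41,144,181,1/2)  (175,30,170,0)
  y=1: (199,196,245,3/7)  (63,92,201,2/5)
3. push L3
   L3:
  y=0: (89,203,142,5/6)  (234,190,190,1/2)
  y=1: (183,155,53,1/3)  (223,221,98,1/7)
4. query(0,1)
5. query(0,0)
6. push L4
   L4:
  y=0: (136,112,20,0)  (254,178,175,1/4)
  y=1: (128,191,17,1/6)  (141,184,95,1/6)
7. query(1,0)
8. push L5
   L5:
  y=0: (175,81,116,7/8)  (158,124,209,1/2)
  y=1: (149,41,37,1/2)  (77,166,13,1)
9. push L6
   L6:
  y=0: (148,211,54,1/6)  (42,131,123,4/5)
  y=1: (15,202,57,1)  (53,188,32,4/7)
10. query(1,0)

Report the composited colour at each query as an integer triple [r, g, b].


at x=0,y=1 over L1,L2,L3:
L1 α=1/4: [40, 14, 17]
L2 α=3/7: [757/7, 92, 803/7]
L3 α=1/3: [2795/21, 113, 659/7]
→ [133, 113, 94]

at x=0,y=0 over L1,L2,L3:
after L1 α=3/8: [21, 273/8, 255/8]
after L2 α=1/2: [31, 1425/16, 1703/16]
after L3 α=5/6: [238/3, 17665/96, 13063/96]
= [79, 184, 136]

at x=1,y=0 over L1,L2,L3,L4:
+L1 (α=1/2) → [52, 11/2, 0]
+L2 (α=0) → [52, 11/2, 0]
+L3 (α=1/2) → [143, 391/4, 95]
+L4 (α=1/4) → [683/4, 1885/16, 115]
→ [171, 118, 115]

(1,0) stack=L1,L2,L3,L4,L5,L6; from [0,0,0]:
after L1 α=1/2: [52, 11/2, 0]
after L2 α=0: [52, 11/2, 0]
after L3 α=1/2: [143, 391/4, 95]
after L4 α=1/4: [683/4, 1885/16, 115]
after L5 α=1/2: [1315/8, 3869/32, 162]
after L6 α=4/5: [2659/40, 20637/160, 654/5]
= [66, 129, 131]


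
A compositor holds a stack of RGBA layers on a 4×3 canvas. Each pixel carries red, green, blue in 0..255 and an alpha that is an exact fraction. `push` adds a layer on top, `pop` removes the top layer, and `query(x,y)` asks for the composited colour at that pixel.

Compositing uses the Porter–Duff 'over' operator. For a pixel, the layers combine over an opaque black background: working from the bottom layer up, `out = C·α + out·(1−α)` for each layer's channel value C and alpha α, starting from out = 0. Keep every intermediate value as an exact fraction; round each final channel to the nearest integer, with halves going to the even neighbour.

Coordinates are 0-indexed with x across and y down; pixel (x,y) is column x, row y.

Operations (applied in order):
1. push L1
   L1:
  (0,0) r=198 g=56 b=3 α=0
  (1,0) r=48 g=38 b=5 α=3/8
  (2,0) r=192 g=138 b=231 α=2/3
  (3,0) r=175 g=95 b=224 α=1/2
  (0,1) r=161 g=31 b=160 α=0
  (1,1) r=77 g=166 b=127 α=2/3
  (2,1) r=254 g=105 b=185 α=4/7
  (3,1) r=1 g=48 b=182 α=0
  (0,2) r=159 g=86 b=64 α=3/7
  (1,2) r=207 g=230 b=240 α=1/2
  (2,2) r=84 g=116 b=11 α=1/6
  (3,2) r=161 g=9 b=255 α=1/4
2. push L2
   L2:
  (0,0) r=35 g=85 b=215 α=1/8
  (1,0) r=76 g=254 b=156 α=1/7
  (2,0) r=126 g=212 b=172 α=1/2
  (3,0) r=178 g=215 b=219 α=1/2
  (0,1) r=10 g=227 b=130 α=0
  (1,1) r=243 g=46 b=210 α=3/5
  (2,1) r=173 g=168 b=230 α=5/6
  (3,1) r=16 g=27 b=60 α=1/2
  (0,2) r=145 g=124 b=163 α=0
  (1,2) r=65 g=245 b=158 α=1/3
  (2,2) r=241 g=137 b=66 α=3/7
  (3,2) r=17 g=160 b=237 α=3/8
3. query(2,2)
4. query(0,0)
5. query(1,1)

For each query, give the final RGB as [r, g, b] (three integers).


at x=2,y=2 over L1,L2:
after L1 α=1/6: [14, 58/3, 11/6]
after L2 α=3/7: [779/7, 1465/21, 88/3]
= [111, 70, 29]

(0,0) stack=L1,L2; from [0,0,0]:
after L1 α=0: [0, 0, 0]
after L2 α=1/8: [35/8, 85/8, 215/8]
→ [4, 11, 27]

query (1,1) [L1,L2] — begin 0,0,0
L1 α=2/3: [154/3, 332/3, 254/3]
L2 α=3/5: [499/3, 1078/15, 2398/15]
→ [166, 72, 160]
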